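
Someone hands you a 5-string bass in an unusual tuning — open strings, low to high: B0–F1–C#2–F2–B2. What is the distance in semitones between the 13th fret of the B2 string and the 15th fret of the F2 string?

4 semitones

B2 at fret 13 → C4 (MIDI 60); F2 at fret 15 → G#3 (MIDI 56).
60 − 56 = 4, so the two pitches are 4 semitones apart, with C4 the higher.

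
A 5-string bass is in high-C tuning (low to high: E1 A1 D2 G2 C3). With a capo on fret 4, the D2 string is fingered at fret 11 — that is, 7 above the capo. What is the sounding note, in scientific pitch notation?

C♯3

The capo raises the open D2 by 4 semitones to F♯2; fretting 7 more gives D2 + 4 + 7 = D2 + 11 semitones = C♯3.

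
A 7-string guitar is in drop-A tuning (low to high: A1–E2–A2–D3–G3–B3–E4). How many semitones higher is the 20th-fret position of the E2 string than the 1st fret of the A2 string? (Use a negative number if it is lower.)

14 semitones

E2 at fret 20 → C4 (MIDI 60); A2 at fret 1 → A♯2 (MIDI 46).
60 − 46 = 14, so the two pitches are 14 semitones apart.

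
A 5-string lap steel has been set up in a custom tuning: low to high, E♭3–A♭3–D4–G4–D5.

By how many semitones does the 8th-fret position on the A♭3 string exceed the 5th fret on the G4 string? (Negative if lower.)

-8 semitones

A♭3 at fret 8 → E4 (MIDI 64); G4 at fret 5 → C5 (MIDI 72).
64 − 72 = -8, so the two pitches are 8 semitones apart.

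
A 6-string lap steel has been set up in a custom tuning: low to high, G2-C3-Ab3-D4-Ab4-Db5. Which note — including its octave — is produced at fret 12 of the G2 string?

G3

Each fret is one semitone, so G2 + 12 = G3.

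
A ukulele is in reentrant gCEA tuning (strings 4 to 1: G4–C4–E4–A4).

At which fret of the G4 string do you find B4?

B4 is 4 semitones above the open G4 (G–G#–A–A#–B), so it sits at fret 4.

4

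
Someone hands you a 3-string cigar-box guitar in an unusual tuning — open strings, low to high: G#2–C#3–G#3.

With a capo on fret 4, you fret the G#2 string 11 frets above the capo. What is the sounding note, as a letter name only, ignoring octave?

B

The capo raises the open G#2 by 4 semitones to C3; fretting 11 more gives G#2 + 4 + 11 = G#2 + 15 semitones, landing on B.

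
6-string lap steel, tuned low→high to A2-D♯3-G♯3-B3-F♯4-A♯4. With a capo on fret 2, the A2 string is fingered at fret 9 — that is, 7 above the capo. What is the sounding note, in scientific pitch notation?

F♯3

The capo raises the open A2 by 2 semitones to B2; fretting 7 more gives A2 + 2 + 7 = A2 + 9 semitones = F♯3.
(Also written G♭.)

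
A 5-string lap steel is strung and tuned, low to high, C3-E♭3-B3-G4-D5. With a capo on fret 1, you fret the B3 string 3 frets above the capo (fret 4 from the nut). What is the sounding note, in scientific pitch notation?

The capo raises the open B3 by 1 semitone to C4; fretting 3 more gives B3 + 1 + 3 = B3 + 4 semitones = E♭4.

E♭4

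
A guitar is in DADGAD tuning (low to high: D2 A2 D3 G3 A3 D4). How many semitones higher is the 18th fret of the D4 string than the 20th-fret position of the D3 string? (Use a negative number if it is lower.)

D4 at fret 18 → G#5 (MIDI 80); D3 at fret 20 → A#4 (MIDI 70).
80 − 70 = 10, so the two pitches are 10 semitones apart.

10 semitones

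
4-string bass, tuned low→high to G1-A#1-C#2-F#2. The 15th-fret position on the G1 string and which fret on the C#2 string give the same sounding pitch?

Fret 15 on G1 is MIDI 31 + 15 = 46 (A#2). On the C#2 string (open MIDI 37), that pitch is 46 − 37 = fret 9.

9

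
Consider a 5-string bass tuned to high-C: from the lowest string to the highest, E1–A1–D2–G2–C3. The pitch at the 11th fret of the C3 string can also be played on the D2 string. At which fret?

21

Fret 11 on C3 is MIDI 48 + 11 = 59 (B3). On the D2 string (open MIDI 38), that pitch is 59 − 38 = fret 21.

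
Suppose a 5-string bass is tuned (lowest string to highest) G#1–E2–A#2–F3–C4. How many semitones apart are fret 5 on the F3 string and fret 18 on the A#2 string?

6 semitones

F3 at fret 5 → A#3 (MIDI 58); A#2 at fret 18 → E4 (MIDI 64).
58 − 64 = -6, so the two pitches are 6 semitones apart, with E4 the higher.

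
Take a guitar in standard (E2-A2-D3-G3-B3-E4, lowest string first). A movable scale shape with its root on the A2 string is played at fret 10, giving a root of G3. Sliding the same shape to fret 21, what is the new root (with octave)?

F♯4

Moving from fret 10 to fret 21 shifts the root by 11 semitones.
G3 up 11 semitones is F♯4.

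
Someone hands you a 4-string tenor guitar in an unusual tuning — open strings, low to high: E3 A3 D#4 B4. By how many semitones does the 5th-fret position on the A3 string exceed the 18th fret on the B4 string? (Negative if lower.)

-27 semitones

A3 at fret 5 → D4 (MIDI 62); B4 at fret 18 → F6 (MIDI 89).
62 − 89 = -27, so the two pitches are 27 semitones apart.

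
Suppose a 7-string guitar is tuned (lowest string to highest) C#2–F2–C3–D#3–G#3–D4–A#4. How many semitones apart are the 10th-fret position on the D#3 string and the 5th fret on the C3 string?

D#3 at fret 10 → C#4 (MIDI 61); C3 at fret 5 → F3 (MIDI 53).
61 − 53 = 8, so the two pitches are 8 semitones apart, with C#4 the higher.

8 semitones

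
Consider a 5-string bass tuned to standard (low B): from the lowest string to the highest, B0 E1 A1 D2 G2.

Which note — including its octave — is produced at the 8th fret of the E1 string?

E1 is MIDI 28. Adding 8 gives 36, which is C2.

C2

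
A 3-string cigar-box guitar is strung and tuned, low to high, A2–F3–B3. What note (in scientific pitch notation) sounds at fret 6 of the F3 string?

B3

The open F3 string plus 6 semitones: F–F#–G–G#–A–A#–B.
No B→C boundary is crossed, so the octave stays at 3.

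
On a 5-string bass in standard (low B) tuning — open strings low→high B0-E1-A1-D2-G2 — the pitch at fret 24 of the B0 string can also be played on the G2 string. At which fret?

Fret 24 on B0 is MIDI 23 + 24 = 47 (B2). On the G2 string (open MIDI 43), that pitch is 47 − 43 = fret 4.

4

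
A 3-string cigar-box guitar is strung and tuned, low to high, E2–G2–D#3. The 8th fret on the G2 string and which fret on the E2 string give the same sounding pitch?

G2 at fret 8 is G2 + 8 semitones = D#3.
The open E2 string is 3 semitones below the open G2, so the same pitch on the E2 string lies at fret 8 + 3 = 11.

11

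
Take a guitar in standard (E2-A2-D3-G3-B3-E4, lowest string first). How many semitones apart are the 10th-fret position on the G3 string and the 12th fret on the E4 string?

11 semitones

G3 at fret 10 → F4 (MIDI 65); E4 at fret 12 → E5 (MIDI 76).
65 − 76 = -11, so the two pitches are 11 semitones apart, with E5 the higher.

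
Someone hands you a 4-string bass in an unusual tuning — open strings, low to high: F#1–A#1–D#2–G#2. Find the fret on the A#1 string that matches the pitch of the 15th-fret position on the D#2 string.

D#2 at fret 15 is D#2 + 15 semitones = F#3.
The open A#1 string is 5 semitones below the open D#2, so the same pitch on the A#1 string lies at fret 15 + 5 = 20.

20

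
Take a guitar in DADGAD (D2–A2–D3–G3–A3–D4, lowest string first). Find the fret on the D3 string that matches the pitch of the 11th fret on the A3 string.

18

A3 at fret 11 is A3 + 11 semitones = G♯4.
The open D3 string is 7 semitones below the open A3, so the same pitch on the D3 string lies at fret 11 + 7 = 18.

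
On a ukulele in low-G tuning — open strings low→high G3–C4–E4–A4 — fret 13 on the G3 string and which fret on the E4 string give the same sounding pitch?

G3 at fret 13 is G3 + 13 semitones = G#4.
The open E4 string is 9 semitones above the open G3, so the same pitch on the E4 string lies at fret 13 − 9 = 4.

4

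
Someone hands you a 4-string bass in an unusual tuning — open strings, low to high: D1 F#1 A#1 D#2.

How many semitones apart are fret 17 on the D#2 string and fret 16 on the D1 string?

D#2 at fret 17 → G#3 (MIDI 56); D1 at fret 16 → F#2 (MIDI 42).
56 − 42 = 14, so the two pitches are 14 semitones apart, with G#3 the higher.

14 semitones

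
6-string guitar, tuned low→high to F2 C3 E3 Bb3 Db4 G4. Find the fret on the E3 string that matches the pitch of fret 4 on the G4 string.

G4 at fret 4 is G4 + 4 semitones = B4.
The open E3 string is 15 semitones below the open G4, so the same pitch on the E3 string lies at fret 4 + 15 = 19.

19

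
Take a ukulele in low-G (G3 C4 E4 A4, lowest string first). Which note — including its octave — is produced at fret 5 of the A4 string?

D5

A4 is MIDI 69. Adding 5 gives 74, which is D5.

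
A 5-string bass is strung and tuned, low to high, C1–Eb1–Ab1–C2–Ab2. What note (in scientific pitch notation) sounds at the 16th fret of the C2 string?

E3

The open C2 string plus 16 semitones: C–Db–D–Eb–…–D–Eb–E.
The walk passes from B into C once, so the octave number goes from 2 to 3.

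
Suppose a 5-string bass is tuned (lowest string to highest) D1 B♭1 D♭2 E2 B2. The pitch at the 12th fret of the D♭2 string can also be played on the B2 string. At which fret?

D♭2 at fret 12 is D♭2 + 12 semitones = D♭3.
The open B2 string is 10 semitones above the open D♭2, so the same pitch on the B2 string lies at fret 12 − 10 = 2.

2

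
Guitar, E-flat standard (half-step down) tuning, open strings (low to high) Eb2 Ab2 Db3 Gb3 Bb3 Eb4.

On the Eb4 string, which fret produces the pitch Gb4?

3

Gb4 is 3 semitones above the open Eb4 (Eb–E–F–Gb), so it sits at fret 3.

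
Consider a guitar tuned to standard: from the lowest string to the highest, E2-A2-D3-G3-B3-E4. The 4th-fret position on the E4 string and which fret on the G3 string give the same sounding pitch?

13

E4 at fret 4 is E4 + 4 semitones = G#4.
The open G3 string is 9 semitones below the open E4, so the same pitch on the G3 string lies at fret 4 + 9 = 13.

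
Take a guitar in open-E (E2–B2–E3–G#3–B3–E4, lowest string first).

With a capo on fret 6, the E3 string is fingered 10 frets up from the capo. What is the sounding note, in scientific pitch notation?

G#4

The capo raises the open E3 by 6 semitones to A#3; fretting 10 more gives E3 + 6 + 10 = E3 + 16 semitones = G#4.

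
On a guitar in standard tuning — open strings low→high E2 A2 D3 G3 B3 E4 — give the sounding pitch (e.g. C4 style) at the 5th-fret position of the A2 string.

Each fret is one semitone, so A2 + 5 = D3.

D3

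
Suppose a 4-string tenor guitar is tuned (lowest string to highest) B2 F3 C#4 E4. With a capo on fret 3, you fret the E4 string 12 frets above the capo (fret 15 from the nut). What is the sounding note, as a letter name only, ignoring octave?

The capo raises the open E4 by 3 semitones to G4; fretting 12 more gives E4 + 3 + 12 = E4 + 15 semitones, landing on G.

G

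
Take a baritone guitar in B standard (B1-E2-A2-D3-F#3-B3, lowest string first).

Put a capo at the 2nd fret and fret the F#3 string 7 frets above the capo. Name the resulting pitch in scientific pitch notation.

D#4

The capo raises the open F#3 by 2 semitones to G#3; fretting 7 more gives F#3 + 2 + 7 = F#3 + 9 semitones = D#4.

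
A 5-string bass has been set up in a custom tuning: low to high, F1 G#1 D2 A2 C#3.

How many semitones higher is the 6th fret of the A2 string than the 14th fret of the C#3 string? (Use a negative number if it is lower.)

A2 at fret 6 → D#3 (MIDI 51); C#3 at fret 14 → D#4 (MIDI 63).
51 − 63 = -12, so the two pitches are 12 semitones apart.

-12 semitones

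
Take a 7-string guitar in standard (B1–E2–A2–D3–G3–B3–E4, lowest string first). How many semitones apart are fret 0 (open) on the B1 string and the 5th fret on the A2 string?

15 semitones

B1 at fret 0 → B1 (MIDI 35); A2 at fret 5 → D3 (MIDI 50).
35 − 50 = -15, so the two pitches are 15 semitones apart, with D3 the higher.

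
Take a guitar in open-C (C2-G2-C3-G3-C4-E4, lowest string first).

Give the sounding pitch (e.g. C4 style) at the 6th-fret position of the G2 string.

C♯3

The open G2 string plus 6 semitones: G–G#–A–A#–B–C–C#.
The walk passes from B into C once, so the octave number goes from 2 to 3.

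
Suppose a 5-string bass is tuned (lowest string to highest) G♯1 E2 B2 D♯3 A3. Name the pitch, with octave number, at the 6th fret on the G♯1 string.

The open G♯1 string plus 6 semitones: G#–A–A#–B–C–C#–D.
The walk passes from B into C once, so the octave number goes from 1 to 2.

D2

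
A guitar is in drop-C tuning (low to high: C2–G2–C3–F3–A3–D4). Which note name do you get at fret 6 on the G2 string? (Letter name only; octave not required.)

C#

The open G2 string plus 6 semitones: G–G#–A–A#–B–C–C#.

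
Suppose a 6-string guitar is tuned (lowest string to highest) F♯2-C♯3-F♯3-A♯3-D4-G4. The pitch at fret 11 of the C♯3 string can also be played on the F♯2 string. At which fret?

18

Fret 11 on C♯3 is MIDI 49 + 11 = 60 (C4). On the F♯2 string (open MIDI 42), that pitch is 60 − 42 = fret 18.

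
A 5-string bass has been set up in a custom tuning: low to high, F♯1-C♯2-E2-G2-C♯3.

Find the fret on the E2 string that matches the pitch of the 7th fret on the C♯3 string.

16

Fret 7 on C♯3 is MIDI 49 + 7 = 56 (G♯3). On the E2 string (open MIDI 40), that pitch is 56 − 40 = fret 16.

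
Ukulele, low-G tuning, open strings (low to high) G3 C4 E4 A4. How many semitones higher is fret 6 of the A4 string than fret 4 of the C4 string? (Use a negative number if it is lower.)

11 semitones

A4 at fret 6 → D#5 (MIDI 75); C4 at fret 4 → E4 (MIDI 64).
75 − 64 = 11, so the two pitches are 11 semitones apart.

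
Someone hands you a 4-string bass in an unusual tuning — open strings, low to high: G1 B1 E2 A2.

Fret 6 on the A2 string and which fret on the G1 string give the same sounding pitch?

Fret 6 on A2 is MIDI 45 + 6 = 51 (D#3). On the G1 string (open MIDI 31), that pitch is 51 − 31 = fret 20.

20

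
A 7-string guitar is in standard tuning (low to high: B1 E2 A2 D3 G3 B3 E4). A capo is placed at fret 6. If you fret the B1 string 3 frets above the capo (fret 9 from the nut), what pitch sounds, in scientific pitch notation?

The capo raises the open B1 by 6 semitones to F2; fretting 3 more gives B1 + 6 + 3 = B1 + 9 semitones = G#2.

G#2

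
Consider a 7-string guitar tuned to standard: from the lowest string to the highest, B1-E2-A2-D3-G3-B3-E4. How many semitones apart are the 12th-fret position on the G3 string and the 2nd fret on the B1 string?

30 semitones

G3 at fret 12 → G4 (MIDI 67); B1 at fret 2 → C#2 (MIDI 37).
67 − 37 = 30, so the two pitches are 30 semitones apart, with G4 the higher.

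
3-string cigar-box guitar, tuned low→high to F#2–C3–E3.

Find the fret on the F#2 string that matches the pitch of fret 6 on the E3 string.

E3 at fret 6 is E3 + 6 semitones = A#3.
The open F#2 string is 10 semitones below the open E3, so the same pitch on the F#2 string lies at fret 6 + 10 = 16.

16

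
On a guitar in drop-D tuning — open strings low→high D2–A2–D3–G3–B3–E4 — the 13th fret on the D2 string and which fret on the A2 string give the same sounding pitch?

D2 at fret 13 is D2 + 13 semitones = D♯3.
The open A2 string is 7 semitones above the open D2, so the same pitch on the A2 string lies at fret 13 − 7 = 6.

6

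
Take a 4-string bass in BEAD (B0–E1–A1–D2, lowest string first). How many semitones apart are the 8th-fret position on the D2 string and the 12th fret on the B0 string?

D2 at fret 8 → A#2 (MIDI 46); B0 at fret 12 → B1 (MIDI 35).
46 − 35 = 11, so the two pitches are 11 semitones apart, with A#2 the higher.

11 semitones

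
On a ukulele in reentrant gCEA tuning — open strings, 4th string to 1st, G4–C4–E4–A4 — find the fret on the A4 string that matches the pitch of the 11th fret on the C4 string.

Fret 11 on C4 is MIDI 60 + 11 = 71 (B4). On the A4 string (open MIDI 69), that pitch is 71 − 69 = fret 2.

2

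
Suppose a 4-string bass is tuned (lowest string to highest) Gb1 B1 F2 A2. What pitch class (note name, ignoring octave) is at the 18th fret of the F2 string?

B

The open F2 string plus 18 semitones: F–Gb–G–Ab–…–A–Bb–B.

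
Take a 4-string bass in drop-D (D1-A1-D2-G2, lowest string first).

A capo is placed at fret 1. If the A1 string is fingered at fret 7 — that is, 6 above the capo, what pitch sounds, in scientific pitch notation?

E2

The capo raises the open A1 by 1 semitone to A♯1; fretting 6 more gives A1 + 1 + 6 = A1 + 7 semitones = E2.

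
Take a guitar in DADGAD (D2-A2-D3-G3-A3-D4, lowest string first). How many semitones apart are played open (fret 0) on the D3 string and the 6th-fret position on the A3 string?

D3 at fret 0 → D3 (MIDI 50); A3 at fret 6 → D#4 (MIDI 63).
50 − 63 = -13, so the two pitches are 13 semitones apart, with D#4 the higher.

13 semitones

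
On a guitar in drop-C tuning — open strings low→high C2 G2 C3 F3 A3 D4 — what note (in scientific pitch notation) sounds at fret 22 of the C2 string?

Each fret is one semitone, so C2 + 22 = A#3.
(Equivalently spelled Bb3.)

A#3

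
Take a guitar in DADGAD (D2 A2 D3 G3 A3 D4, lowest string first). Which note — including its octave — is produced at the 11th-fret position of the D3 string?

C#4

D3 is MIDI 50. Adding 11 gives 61, which is C#4.
(Equivalently spelled Db4.)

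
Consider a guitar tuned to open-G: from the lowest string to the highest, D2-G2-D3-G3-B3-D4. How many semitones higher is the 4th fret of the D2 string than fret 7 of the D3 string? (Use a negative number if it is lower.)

-15 semitones

D2 at fret 4 → F♯2 (MIDI 42); D3 at fret 7 → A3 (MIDI 57).
42 − 57 = -15, so the two pitches are 15 semitones apart.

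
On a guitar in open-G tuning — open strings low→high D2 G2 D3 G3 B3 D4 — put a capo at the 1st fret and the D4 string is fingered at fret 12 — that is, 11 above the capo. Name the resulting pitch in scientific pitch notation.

The capo raises the open D4 by 1 semitone to D♯4; fretting 11 more gives D4 + 1 + 11 = D4 + 12 semitones = D5.

D5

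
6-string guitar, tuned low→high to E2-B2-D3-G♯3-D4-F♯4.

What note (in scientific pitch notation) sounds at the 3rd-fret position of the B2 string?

Each fret is one semitone, so B2 + 3 = D3.

D3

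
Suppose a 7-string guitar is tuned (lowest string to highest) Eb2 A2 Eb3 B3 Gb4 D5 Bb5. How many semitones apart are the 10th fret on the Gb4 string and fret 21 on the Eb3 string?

Gb4 at fret 10 → E5 (MIDI 76); Eb3 at fret 21 → C5 (MIDI 72).
76 − 72 = 4, so the two pitches are 4 semitones apart, with E5 the higher.

4 semitones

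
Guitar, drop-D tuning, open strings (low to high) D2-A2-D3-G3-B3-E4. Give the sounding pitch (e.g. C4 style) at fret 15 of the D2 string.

F3

The open D2 string plus 15 semitones: D–D#–E–F–…–D#–E–F.
The walk passes from B into C once, so the octave number goes from 2 to 3.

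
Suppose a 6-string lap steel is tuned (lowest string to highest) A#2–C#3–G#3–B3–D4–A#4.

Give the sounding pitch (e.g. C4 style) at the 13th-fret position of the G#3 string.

The open G#3 string plus 13 semitones: G#–A–A#–B–…–G–G#–A.
The walk passes from B into C once, so the octave number goes from 3 to 4.

A4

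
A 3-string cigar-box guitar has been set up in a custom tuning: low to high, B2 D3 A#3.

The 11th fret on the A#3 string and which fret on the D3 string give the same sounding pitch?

A#3 at fret 11 is A#3 + 11 semitones = A4.
The open D3 string is 8 semitones below the open A#3, so the same pitch on the D3 string lies at fret 11 + 8 = 19.

19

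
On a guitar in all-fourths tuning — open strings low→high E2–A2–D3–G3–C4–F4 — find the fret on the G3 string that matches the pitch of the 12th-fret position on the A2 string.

Fret 12 on A2 is MIDI 45 + 12 = 57 (A3). On the G3 string (open MIDI 55), that pitch is 57 − 55 = fret 2.

2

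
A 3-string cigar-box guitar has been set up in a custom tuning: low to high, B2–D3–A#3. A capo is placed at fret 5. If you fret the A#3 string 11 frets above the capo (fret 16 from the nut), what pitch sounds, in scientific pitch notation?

The capo raises the open A#3 by 5 semitones to D#4; fretting 11 more gives A#3 + 5 + 11 = A#3 + 16 semitones = D5.

D5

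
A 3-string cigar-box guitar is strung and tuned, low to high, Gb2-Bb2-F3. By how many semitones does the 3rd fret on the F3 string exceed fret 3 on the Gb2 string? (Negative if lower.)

F3 at fret 3 → Ab3 (MIDI 56); Gb2 at fret 3 → A2 (MIDI 45).
56 − 45 = 11, so the two pitches are 11 semitones apart.

11 semitones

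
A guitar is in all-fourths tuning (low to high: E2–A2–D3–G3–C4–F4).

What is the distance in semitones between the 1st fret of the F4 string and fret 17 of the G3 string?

6 semitones

F4 at fret 1 → F#4 (MIDI 66); G3 at fret 17 → C5 (MIDI 72).
66 − 72 = -6, so the two pitches are 6 semitones apart, with C5 the higher.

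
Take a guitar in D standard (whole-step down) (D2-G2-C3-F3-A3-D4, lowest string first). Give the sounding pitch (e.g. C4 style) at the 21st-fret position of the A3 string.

Each fret is one semitone, so A3 + 21 = F♯5.
(Equivalently spelled G♭5.)

F♯5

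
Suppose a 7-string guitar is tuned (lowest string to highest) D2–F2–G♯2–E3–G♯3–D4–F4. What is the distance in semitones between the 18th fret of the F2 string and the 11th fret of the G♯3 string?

F2 at fret 18 → B3 (MIDI 59); G♯3 at fret 11 → G4 (MIDI 67).
59 − 67 = -8, so the two pitches are 8 semitones apart, with G4 the higher.

8 semitones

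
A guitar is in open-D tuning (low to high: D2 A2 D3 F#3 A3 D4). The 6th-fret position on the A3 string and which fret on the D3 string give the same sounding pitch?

A3 at fret 6 is A3 + 6 semitones = D#4.
The open D3 string is 7 semitones below the open A3, so the same pitch on the D3 string lies at fret 6 + 7 = 13.

13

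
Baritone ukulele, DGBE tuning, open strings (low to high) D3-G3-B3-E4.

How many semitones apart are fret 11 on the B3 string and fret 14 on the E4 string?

8 semitones

B3 at fret 11 → A#4 (MIDI 70); E4 at fret 14 → F#5 (MIDI 78).
70 − 78 = -8, so the two pitches are 8 semitones apart, with F#5 the higher.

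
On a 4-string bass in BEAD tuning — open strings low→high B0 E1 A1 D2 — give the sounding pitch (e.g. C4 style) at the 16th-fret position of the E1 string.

Each fret is one semitone, so E1 + 16 = G#2.

G#2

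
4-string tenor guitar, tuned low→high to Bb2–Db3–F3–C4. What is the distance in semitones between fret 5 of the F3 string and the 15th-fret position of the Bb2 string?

F3 at fret 5 → Bb3 (MIDI 58); Bb2 at fret 15 → Db4 (MIDI 61).
58 − 61 = -3, so the two pitches are 3 semitones apart, with Db4 the higher.

3 semitones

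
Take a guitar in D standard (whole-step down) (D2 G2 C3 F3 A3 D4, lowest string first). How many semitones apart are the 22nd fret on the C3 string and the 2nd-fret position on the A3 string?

C3 at fret 22 → A#4 (MIDI 70); A3 at fret 2 → B3 (MIDI 59).
70 − 59 = 11, so the two pitches are 11 semitones apart, with A#4 the higher.

11 semitones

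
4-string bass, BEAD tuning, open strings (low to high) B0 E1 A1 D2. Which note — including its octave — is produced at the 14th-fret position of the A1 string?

B2

A1 is MIDI 33. Adding 14 gives 47, which is B2.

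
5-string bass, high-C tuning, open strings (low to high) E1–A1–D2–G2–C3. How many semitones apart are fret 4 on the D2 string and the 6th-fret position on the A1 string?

3 semitones

D2 at fret 4 → F♯2 (MIDI 42); A1 at fret 6 → D♯2 (MIDI 39).
42 − 39 = 3, so the two pitches are 3 semitones apart, with F♯2 the higher.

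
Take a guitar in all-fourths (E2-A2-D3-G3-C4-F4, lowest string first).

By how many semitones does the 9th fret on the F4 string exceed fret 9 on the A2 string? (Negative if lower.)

F4 at fret 9 → D5 (MIDI 74); A2 at fret 9 → F#3 (MIDI 54).
74 − 54 = 20, so the two pitches are 20 semitones apart.

20 semitones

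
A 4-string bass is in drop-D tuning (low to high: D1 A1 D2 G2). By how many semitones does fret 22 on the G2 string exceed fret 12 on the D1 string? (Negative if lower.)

G2 at fret 22 → F4 (MIDI 65); D1 at fret 12 → D2 (MIDI 38).
65 − 38 = 27, so the two pitches are 27 semitones apart.

27 semitones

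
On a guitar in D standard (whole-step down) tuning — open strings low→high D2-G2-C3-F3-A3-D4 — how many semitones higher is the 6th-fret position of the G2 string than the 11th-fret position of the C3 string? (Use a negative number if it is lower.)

-10 semitones

G2 at fret 6 → C#3 (MIDI 49); C3 at fret 11 → B3 (MIDI 59).
49 − 59 = -10, so the two pitches are 10 semitones apart.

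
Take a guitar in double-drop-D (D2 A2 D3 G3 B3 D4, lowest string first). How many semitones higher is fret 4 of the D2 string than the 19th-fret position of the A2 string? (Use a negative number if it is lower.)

-22 semitones

D2 at fret 4 → F♯2 (MIDI 42); A2 at fret 19 → E4 (MIDI 64).
42 − 64 = -22, so the two pitches are 22 semitones apart.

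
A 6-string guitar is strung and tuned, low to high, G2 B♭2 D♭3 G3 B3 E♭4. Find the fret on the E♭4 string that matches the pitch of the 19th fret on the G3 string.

Fret 19 on G3 is MIDI 55 + 19 = 74 (D5). On the E♭4 string (open MIDI 63), that pitch is 74 − 63 = fret 11.

11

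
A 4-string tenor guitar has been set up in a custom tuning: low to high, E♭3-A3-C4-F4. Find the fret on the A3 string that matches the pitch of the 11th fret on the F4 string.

19

F4 at fret 11 is F4 + 11 semitones = E5.
The open A3 string is 8 semitones below the open F4, so the same pitch on the A3 string lies at fret 11 + 8 = 19.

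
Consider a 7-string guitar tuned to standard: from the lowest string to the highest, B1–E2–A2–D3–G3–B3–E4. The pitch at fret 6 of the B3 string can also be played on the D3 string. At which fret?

Fret 6 on B3 is MIDI 59 + 6 = 65 (F4). On the D3 string (open MIDI 50), that pitch is 65 − 50 = fret 15.

15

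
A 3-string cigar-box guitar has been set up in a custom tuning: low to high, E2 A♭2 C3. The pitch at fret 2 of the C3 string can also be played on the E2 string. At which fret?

10

C3 at fret 2 is C3 + 2 semitones = D3.
The open E2 string is 8 semitones below the open C3, so the same pitch on the E2 string lies at fret 2 + 8 = 10.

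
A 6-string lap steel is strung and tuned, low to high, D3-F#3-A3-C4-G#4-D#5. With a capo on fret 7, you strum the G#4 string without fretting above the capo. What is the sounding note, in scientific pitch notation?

D#5

The capo raises the open G#4 by 7 semitones to D#5; fretting 0 more gives G#4 + 7 + 0 = G#4 + 7 semitones = D#5.
(Also written Eb.)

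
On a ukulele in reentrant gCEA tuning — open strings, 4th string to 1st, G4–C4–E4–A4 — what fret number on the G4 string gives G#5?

13

G#5 is 13 semitones above the open G4 (G–G#–A–A#–…–F#–G–G#), so it sits at fret 13.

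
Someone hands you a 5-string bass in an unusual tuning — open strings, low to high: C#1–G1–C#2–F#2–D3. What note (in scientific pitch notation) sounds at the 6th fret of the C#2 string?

G2

The open C#2 string plus 6 semitones: C#–D–D#–E–F–F#–G.
No B→C boundary is crossed, so the octave stays at 2.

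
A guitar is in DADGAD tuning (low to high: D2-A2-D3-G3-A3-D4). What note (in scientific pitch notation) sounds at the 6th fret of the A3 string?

The open A3 string plus 6 semitones: A–A#–B–C–C#–D–D#.
The walk passes from B into C once, so the octave number goes from 3 to 4.
(Equivalently spelled E♭4.)

D♯4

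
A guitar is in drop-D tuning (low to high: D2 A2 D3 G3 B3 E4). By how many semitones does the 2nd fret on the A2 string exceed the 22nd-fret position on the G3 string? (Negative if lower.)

A2 at fret 2 → B2 (MIDI 47); G3 at fret 22 → F5 (MIDI 77).
47 − 77 = -30, so the two pitches are 30 semitones apart.

-30 semitones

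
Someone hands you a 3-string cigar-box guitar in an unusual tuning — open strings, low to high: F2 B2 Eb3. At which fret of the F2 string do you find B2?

6

B2 is 6 semitones above the open F2 (F–Gb–G–Ab–A–Bb–B), so it sits at fret 6.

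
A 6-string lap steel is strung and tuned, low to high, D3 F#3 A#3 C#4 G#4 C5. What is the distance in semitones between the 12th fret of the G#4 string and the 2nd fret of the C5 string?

G#4 at fret 12 → G#5 (MIDI 80); C5 at fret 2 → D5 (MIDI 74).
80 − 74 = 6, so the two pitches are 6 semitones apart, with G#5 the higher.

6 semitones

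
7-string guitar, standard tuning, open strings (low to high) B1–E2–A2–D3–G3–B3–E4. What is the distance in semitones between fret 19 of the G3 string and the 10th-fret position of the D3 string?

14 semitones

G3 at fret 19 → D5 (MIDI 74); D3 at fret 10 → C4 (MIDI 60).
74 − 60 = 14, so the two pitches are 14 semitones apart, with D5 the higher.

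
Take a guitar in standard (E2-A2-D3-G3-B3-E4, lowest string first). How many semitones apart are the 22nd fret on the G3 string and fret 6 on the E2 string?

31 semitones

G3 at fret 22 → F5 (MIDI 77); E2 at fret 6 → A♯2 (MIDI 46).
77 − 46 = 31, so the two pitches are 31 semitones apart, with F5 the higher.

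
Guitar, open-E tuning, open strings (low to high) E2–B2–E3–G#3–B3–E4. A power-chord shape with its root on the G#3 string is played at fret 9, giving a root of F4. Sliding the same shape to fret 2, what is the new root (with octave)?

Moving from fret 9 to fret 2 shifts the root by -7 semitones.
F4 down 7 semitones is A#3.

A#3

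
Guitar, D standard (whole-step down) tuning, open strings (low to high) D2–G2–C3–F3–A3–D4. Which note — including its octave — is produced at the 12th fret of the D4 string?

D5

D4 is MIDI 62. Adding 12 gives 74, which is D5.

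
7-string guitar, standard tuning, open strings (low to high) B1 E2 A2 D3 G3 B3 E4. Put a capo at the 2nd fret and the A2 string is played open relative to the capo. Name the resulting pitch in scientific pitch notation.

The capo raises the open A2 by 2 semitones to B2; fretting 0 more gives A2 + 2 + 0 = A2 + 2 semitones = B2.

B2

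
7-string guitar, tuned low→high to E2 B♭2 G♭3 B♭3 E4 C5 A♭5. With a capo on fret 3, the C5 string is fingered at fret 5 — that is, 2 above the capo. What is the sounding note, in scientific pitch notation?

The capo raises the open C5 by 3 semitones to E♭5; fretting 2 more gives C5 + 3 + 2 = C5 + 5 semitones = F5.

F5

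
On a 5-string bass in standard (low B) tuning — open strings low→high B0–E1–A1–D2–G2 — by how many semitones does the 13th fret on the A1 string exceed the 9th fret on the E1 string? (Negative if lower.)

A1 at fret 13 → A♯2 (MIDI 46); E1 at fret 9 → C♯2 (MIDI 37).
46 − 37 = 9, so the two pitches are 9 semitones apart.

9 semitones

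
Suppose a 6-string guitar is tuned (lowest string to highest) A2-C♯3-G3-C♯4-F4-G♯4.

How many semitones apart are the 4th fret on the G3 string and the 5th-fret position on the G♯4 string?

14 semitones

G3 at fret 4 → B3 (MIDI 59); G♯4 at fret 5 → C♯5 (MIDI 73).
59 − 73 = -14, so the two pitches are 14 semitones apart, with C♯5 the higher.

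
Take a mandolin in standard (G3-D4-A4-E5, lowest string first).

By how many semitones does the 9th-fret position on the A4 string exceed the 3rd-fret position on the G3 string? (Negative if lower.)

A4 at fret 9 → F♯5 (MIDI 78); G3 at fret 3 → A♯3 (MIDI 58).
78 − 58 = 20, so the two pitches are 20 semitones apart.

20 semitones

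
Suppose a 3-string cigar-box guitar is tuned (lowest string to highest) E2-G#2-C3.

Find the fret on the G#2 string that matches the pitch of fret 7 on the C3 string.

11

C3 at fret 7 is C3 + 7 semitones = G3.
The open G#2 string is 4 semitones below the open C3, so the same pitch on the G#2 string lies at fret 7 + 4 = 11.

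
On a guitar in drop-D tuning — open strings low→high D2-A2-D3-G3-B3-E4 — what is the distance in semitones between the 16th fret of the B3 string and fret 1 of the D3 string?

B3 at fret 16 → D#5 (MIDI 75); D3 at fret 1 → D#3 (MIDI 51).
75 − 51 = 24, so the two pitches are 24 semitones apart, with D#5 the higher.

24 semitones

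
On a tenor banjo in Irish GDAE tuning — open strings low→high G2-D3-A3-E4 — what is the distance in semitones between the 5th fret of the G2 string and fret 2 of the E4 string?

18 semitones

G2 at fret 5 → C3 (MIDI 48); E4 at fret 2 → F#4 (MIDI 66).
48 − 66 = -18, so the two pitches are 18 semitones apart, with F#4 the higher.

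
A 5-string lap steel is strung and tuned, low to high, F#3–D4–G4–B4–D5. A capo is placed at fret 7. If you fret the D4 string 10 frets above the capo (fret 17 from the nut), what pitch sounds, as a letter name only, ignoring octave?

The capo raises the open D4 by 7 semitones to A4; fretting 10 more gives D4 + 7 + 10 = D4 + 17 semitones, landing on G.

G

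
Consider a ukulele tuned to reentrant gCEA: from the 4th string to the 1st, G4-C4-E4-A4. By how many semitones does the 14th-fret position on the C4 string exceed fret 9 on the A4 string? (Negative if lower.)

C4 at fret 14 → D5 (MIDI 74); A4 at fret 9 → F#5 (MIDI 78).
74 − 78 = -4, so the two pitches are 4 semitones apart.

-4 semitones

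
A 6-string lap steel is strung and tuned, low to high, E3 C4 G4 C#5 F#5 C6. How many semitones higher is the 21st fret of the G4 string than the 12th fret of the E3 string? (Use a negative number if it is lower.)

G4 at fret 21 → E6 (MIDI 88); E3 at fret 12 → E4 (MIDI 64).
88 − 64 = 24, so the two pitches are 24 semitones apart.

24 semitones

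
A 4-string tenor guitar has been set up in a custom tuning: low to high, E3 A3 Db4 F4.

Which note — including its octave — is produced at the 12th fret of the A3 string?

A3 is MIDI 57. Adding 12 gives 69, which is A4.

A4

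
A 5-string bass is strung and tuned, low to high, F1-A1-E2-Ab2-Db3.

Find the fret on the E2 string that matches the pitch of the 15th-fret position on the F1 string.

F1 at fret 15 is F1 + 15 semitones = Ab2.
The open E2 string is 11 semitones above the open F1, so the same pitch on the E2 string lies at fret 15 − 11 = 4.

4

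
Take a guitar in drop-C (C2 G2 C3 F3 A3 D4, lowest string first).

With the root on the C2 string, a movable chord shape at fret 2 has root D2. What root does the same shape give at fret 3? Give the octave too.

D#2

Moving from fret 2 to fret 3 shifts the root by 1 semitone.
D2 up 1 semitone is D#2.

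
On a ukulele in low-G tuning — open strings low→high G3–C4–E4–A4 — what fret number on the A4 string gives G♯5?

11

G♯5 is 11 semitones above the open A4 (A–A#–B–C–…–F#–G–G#), so it sits at fret 11.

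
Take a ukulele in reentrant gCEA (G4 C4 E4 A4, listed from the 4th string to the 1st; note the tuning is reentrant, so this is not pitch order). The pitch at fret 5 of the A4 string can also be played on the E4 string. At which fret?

10

A4 at fret 5 is A4 + 5 semitones = D5.
The open E4 string is 5 semitones below the open A4, so the same pitch on the E4 string lies at fret 5 + 5 = 10.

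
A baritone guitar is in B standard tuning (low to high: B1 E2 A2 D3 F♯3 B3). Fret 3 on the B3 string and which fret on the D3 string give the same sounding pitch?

12

Fret 3 on B3 is MIDI 59 + 3 = 62 (D4). On the D3 string (open MIDI 50), that pitch is 62 − 50 = fret 12.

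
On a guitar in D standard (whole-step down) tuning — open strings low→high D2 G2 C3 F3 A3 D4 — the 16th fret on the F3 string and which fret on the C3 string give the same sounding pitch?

21

Fret 16 on F3 is MIDI 53 + 16 = 69 (A4). On the C3 string (open MIDI 48), that pitch is 69 − 48 = fret 21.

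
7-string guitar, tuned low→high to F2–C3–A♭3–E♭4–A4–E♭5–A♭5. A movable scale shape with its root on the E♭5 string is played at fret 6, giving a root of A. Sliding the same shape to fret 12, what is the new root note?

E♭

Moving from fret 6 to fret 12 shifts the root by 6 semitones.
A up 6 semitones is E♭.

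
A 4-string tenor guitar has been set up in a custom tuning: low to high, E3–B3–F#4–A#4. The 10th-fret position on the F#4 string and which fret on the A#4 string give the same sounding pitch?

F#4 at fret 10 is F#4 + 10 semitones = E5.
The open A#4 string is 4 semitones above the open F#4, so the same pitch on the A#4 string lies at fret 10 − 4 = 6.

6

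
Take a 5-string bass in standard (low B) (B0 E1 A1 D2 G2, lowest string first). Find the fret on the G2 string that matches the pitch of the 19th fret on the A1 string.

9

Fret 19 on A1 is MIDI 33 + 19 = 52 (E3). On the G2 string (open MIDI 43), that pitch is 52 − 43 = fret 9.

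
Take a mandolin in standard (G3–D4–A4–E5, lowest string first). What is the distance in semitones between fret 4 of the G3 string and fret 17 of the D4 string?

G3 at fret 4 → B3 (MIDI 59); D4 at fret 17 → G5 (MIDI 79).
59 − 79 = -20, so the two pitches are 20 semitones apart, with G5 the higher.

20 semitones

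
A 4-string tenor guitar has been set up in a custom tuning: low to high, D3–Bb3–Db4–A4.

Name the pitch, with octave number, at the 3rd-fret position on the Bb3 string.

Bb3 is MIDI 58. Adding 3 gives 61, which is Db4.

Db4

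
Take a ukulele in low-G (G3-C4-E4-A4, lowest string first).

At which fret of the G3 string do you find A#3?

3

A#3 is 3 semitones above the open G3 (G–G#–A–A#), so it sits at fret 3.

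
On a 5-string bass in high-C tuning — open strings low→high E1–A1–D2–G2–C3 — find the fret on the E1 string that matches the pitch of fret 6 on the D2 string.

16

D2 at fret 6 is D2 + 6 semitones = G♯2.
The open E1 string is 10 semitones below the open D2, so the same pitch on the E1 string lies at fret 6 + 10 = 16.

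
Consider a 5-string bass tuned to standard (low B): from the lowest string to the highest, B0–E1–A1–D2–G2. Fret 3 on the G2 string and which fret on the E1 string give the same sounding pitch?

18

G2 at fret 3 is G2 + 3 semitones = A#2.
The open E1 string is 15 semitones below the open G2, so the same pitch on the E1 string lies at fret 3 + 15 = 18.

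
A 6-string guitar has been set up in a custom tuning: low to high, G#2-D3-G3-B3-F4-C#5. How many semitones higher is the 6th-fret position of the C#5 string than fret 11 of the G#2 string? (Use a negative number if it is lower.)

24 semitones

C#5 at fret 6 → G5 (MIDI 79); G#2 at fret 11 → G3 (MIDI 55).
79 − 55 = 24, so the two pitches are 24 semitones apart.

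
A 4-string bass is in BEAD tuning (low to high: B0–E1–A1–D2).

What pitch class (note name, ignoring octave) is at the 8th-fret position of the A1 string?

F

The open A1 string plus 8 semitones: A–A#–B–C–C#–D–D#–E–F.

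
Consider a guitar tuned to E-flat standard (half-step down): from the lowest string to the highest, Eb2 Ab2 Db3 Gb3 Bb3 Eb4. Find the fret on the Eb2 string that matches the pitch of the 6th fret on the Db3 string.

16

Fret 6 on Db3 is MIDI 49 + 6 = 55 (G3). On the Eb2 string (open MIDI 39), that pitch is 55 − 39 = fret 16.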